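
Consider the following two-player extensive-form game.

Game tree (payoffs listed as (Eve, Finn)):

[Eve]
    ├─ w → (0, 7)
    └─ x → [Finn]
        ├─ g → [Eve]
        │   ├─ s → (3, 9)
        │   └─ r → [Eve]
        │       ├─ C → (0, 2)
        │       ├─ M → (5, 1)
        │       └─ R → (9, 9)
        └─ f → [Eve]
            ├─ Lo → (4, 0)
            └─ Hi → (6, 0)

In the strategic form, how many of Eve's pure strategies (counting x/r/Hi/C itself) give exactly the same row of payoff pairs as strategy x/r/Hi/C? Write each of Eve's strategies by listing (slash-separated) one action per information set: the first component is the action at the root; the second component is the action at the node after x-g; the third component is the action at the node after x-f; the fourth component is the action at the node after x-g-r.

Row for x/r/Hi/C (columns g, f): (0,2) (6,0).
Every one of Eve's information sets is on the play path for some reply by Finn when Eve follows x/r/Hi/C.
Changing the action at any of them therefore changes at least one column, so only x/r/Hi/C itself gives this row.

1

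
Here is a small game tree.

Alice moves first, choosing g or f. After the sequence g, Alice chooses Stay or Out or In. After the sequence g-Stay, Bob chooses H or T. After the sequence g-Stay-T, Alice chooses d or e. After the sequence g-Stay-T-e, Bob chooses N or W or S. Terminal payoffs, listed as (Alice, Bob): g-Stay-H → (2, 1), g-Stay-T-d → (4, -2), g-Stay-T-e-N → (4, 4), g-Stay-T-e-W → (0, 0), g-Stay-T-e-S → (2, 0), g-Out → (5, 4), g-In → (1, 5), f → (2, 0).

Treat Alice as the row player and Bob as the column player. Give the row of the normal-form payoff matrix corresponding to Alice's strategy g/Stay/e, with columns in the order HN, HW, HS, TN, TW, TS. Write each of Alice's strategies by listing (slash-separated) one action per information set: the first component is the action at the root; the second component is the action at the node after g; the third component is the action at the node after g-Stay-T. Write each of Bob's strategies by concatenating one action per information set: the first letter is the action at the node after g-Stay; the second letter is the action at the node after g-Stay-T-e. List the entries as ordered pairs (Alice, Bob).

(2,1) (2,1) (2,1) (4,4) (0,0) (2,0)

vs HN: Alice plays g → Alice plays Stay at [g] → Bob plays H at [g-Stay] → (2, 1)
vs HW: Alice plays g → Alice plays Stay at [g] → Bob plays H at [g-Stay] → (2, 1)
vs HS: Alice plays g → Alice plays Stay at [g] → Bob plays H at [g-Stay] → (2, 1)
vs TN: Alice plays g → Alice plays Stay at [g] → Bob plays T at [g-Stay] → Alice plays e at [g-Stay-T] → Bob plays N at [g-Stay-T-e] → (4, 4)
vs TW: Alice plays g → Alice plays Stay at [g] → Bob plays T at [g-Stay] → Alice plays e at [g-Stay-T] → Bob plays W at [g-Stay-T-e] → (0, 0)
vs TS: Alice plays g → Alice plays Stay at [g] → Bob plays T at [g-Stay] → Alice plays e at [g-Stay-T] → Bob plays S at [g-Stay-T-e] → (2, 0)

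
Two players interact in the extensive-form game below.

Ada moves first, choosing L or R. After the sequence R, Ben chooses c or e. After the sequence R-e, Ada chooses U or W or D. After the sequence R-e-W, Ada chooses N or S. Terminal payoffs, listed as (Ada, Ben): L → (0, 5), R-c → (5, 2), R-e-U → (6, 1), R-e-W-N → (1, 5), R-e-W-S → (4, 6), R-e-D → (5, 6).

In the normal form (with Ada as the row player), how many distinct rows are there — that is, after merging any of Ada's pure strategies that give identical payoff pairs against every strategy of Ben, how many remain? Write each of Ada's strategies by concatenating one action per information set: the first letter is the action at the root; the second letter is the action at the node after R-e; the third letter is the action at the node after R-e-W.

5

Ada has 12 pure strategies: LUN, LUS, LWN, LWS, LDN, LDS, RUN, RUS, RWN, RWS, RDN, RDS. Columns: c, e.
{LUN, LUS, LWN, LWS, LDN, LDS} → row (0,5) (0,5)
{RUN, RUS} → row (5,2) (6,1)
{RWN} → row (5,2) (1,5)
{RWS} → row (5,2) (4,6)
{RDN, RDS} → row (5,2) (5,6)
That's 5 distinct rows out of 12 strategies.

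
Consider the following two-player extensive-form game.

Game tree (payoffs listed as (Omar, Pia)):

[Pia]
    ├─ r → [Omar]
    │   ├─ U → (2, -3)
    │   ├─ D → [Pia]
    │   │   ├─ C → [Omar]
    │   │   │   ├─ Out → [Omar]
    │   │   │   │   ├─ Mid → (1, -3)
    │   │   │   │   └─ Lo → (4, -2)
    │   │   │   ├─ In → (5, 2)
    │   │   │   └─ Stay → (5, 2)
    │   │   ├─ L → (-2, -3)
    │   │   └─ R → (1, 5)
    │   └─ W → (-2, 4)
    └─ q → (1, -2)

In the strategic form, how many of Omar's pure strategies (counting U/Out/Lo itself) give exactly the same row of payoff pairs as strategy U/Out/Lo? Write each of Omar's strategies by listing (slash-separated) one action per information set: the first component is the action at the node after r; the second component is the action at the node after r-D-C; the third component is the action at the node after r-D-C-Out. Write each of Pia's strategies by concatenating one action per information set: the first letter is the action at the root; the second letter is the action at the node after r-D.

6

Row for U/Out/Lo (columns rC, rL, rR, qC, qL, qR): (2,-3) (2,-3) (2,-3) (1,-2) (1,-2) (1,-2).
Under U/Out/Lo, Omar's choice at the node after r-D-C and at the node after r-D-C-Out can never be reached regardless of what Pia does, so varying those choices leaves every outcome unchanged.
Holding the reachable choices fixed and varying the unreachable ones freely already gives 3 × 2 = 6 equivalent strategies.
No other strategy reproduces this row, so those 6 are the full class: U/Out/Mid, U/Out/Lo, U/In/Mid, U/In/Lo, U/Stay/Mid, U/Stay/Lo.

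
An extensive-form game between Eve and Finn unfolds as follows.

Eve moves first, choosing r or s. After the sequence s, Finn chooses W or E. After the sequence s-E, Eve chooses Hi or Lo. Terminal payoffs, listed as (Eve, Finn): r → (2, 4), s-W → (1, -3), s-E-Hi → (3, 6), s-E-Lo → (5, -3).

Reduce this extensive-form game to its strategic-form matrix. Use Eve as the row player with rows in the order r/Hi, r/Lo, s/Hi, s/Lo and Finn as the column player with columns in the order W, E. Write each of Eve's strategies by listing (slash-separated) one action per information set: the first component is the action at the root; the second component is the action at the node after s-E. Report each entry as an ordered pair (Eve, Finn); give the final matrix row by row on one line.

            W        E
r/Hi    (2,4)    (2,4)
r/Lo    (2,4)    (2,4)
s/Hi   (1,-3)    (3,6)
s/Lo   (1,-3)   (5,-3)

r/Hi: (2,4) (2,4) | r/Lo: (2,4) (2,4) | s/Hi: (1,-3) (3,6) | s/Lo: (1,-3) (5,-3)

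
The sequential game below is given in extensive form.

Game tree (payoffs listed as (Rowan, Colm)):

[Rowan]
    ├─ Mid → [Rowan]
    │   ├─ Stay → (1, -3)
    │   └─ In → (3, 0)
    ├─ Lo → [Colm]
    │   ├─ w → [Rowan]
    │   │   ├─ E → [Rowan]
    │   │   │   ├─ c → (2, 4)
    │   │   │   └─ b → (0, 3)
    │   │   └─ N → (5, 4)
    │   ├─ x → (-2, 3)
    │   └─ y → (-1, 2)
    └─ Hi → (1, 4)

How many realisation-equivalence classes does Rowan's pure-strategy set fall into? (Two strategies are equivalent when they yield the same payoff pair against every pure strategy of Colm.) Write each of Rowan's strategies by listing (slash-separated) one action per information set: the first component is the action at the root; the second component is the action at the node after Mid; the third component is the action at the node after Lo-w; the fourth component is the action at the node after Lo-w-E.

Rowan has 24 pure strategies: Mid/Stay/E/c, Mid/Stay/E/b, Mid/Stay/N/c, Mid/Stay/N/b, Mid/In/E/c, Mid/In/E/b, Mid/In/N/c, Mid/In/N/b, Lo/Stay/E/c, Lo/Stay/E/b, Lo/Stay/N/c, Lo/Stay/N/b, Lo/In/E/c, Lo/In/E/b, Lo/In/N/c, Lo/In/N/b, Hi/Stay/E/c, Hi/Stay/E/b, Hi/Stay/N/c, Hi/Stay/N/b, Hi/In/E/c, Hi/In/E/b, Hi/In/N/c, Hi/In/N/b. Columns: w, x, y.
{Mid/Stay/E/c, Mid/Stay/E/b, Mid/Stay/N/c, Mid/Stay/N/b} → row (1,-3) (1,-3) (1,-3)
{Mid/In/E/c, Mid/In/E/b, Mid/In/N/c, Mid/In/N/b} → row (3,0) (3,0) (3,0)
{Lo/Stay/E/c, Lo/In/E/c} → row (2,4) (-2,3) (-1,2)
{Lo/Stay/E/b, Lo/In/E/b} → row (0,3) (-2,3) (-1,2)
{Lo/Stay/N/c, Lo/Stay/N/b, Lo/In/N/c, Lo/In/N/b} → row (5,4) (-2,3) (-1,2)
{Hi/Stay/E/c, Hi/Stay/E/b, Hi/Stay/N/c, Hi/Stay/N/b, Hi/In/E/c, Hi/In/E/b, Hi/In/N/c, Hi/In/N/b} → row (1,4) (1,4) (1,4)
That's 6 distinct rows out of 24 strategies.

6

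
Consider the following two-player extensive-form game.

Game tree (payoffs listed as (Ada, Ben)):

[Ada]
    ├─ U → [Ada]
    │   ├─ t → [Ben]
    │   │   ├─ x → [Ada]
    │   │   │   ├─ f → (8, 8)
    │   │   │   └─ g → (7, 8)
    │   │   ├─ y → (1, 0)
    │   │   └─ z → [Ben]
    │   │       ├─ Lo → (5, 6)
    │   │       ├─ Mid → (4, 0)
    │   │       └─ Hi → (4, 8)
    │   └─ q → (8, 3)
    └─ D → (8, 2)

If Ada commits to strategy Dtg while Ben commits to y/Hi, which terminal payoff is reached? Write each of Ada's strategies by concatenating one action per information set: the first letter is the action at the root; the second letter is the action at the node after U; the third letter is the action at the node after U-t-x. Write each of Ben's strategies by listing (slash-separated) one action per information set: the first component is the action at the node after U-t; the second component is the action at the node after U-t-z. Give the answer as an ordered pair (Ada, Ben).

Trace the play path from the root:
  Ada plays D
→ terminal payoff (8, 2).
(Ada's choice at the node after U is never reached on this path, so it doesn't affect the outcome.)

(8, 2)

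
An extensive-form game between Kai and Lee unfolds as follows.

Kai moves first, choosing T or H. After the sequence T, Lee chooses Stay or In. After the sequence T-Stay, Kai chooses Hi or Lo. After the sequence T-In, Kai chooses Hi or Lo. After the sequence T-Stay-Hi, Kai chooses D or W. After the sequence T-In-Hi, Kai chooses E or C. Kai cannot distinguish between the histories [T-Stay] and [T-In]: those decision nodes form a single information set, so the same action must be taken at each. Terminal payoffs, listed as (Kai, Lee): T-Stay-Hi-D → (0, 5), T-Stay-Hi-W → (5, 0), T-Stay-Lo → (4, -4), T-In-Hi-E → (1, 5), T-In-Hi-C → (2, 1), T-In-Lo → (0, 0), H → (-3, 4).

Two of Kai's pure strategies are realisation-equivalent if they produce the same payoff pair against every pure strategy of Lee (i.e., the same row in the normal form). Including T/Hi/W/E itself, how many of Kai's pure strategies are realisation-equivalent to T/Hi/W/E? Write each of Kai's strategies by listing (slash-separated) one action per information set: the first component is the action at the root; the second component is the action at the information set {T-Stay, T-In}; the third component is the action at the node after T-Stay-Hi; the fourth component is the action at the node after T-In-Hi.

Row for T/Hi/W/E (columns Stay, In): (5,0) (1,5).
Every one of Kai's information sets is on the play path for some reply by Lee when Kai follows T/Hi/W/E.
Changing the action at any of them therefore changes at least one column, so only T/Hi/W/E itself gives this row.

1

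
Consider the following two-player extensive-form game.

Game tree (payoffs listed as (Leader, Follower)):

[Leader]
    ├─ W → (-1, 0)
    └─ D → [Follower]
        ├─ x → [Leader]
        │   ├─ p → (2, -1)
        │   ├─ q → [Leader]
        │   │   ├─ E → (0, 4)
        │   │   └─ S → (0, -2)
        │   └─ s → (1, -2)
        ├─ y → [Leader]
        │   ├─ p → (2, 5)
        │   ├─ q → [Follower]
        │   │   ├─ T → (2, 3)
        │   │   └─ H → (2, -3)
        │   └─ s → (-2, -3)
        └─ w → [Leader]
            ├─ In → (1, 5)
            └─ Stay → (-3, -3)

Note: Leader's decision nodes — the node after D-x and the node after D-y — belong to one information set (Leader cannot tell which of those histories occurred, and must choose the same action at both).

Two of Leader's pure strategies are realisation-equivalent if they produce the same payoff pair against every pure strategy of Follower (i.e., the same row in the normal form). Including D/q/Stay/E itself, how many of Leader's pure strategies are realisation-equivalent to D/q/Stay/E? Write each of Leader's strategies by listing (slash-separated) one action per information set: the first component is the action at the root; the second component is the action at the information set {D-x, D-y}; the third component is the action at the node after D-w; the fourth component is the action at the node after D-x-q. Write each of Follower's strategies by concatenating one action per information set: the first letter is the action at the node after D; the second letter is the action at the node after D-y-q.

Row for D/q/Stay/E (columns xT, xH, yT, yH, wT, wH): (0,4) (0,4) (2,3) (2,-3) (-3,-3) (-3,-3).
Every one of Leader's information sets is on the play path for some reply by Follower when Leader follows D/q/Stay/E.
Changing the action at any of them therefore changes at least one column, so only D/q/Stay/E itself gives this row.

1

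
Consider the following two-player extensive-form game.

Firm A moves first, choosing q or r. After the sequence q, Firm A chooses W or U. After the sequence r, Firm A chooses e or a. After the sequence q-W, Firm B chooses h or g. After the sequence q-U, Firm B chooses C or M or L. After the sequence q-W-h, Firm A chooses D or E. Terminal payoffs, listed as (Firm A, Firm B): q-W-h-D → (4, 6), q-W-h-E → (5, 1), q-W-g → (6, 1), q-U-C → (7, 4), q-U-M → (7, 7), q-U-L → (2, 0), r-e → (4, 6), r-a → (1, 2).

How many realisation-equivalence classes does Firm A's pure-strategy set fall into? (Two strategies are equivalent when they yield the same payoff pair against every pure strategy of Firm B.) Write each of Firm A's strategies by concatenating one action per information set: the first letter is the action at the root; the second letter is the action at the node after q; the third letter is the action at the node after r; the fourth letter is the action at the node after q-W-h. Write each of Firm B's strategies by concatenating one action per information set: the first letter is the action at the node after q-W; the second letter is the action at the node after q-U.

5

Firm A has 16 pure strategies: qWeD, qWeE, qWaD, qWaE, qUeD, qUeE, qUaD, qUaE, rWeD, rWeE, rWaD, rWaE, rUeD, rUeE, rUaD, rUaE. Columns: hC, hM, hL, gC, gM, gL.
{qWeD, qWaD} → row (4,6) (4,6) (4,6) (6,1) (6,1) (6,1)
{qWeE, qWaE} → row (5,1) (5,1) (5,1) (6,1) (6,1) (6,1)
{qUeD, qUeE, qUaD, qUaE} → row (7,4) (7,7) (2,0) (7,4) (7,7) (2,0)
{rWeD, rWeE, rUeD, rUeE} → row (4,6) (4,6) (4,6) (4,6) (4,6) (4,6)
{rWaD, rWaE, rUaD, rUaE} → row (1,2) (1,2) (1,2) (1,2) (1,2) (1,2)
That's 5 distinct rows out of 16 strategies.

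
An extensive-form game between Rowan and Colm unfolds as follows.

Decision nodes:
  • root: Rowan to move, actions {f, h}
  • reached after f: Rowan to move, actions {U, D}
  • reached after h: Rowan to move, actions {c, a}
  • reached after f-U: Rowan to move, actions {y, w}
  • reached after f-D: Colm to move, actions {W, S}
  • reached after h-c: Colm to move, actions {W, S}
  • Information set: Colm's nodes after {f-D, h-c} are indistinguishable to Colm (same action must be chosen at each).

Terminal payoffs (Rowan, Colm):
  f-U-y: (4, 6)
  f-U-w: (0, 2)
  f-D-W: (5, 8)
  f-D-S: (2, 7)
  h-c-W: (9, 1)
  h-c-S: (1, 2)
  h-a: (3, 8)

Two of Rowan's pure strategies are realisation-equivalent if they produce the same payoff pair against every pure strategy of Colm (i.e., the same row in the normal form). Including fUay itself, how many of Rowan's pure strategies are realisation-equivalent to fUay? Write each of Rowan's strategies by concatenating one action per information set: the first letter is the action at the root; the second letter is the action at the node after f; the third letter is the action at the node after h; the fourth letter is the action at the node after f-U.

2

Row for fUay (columns W, S): (4,6) (4,6).
Under fUay, Rowan's choice at the node after h can never be reached regardless of what Colm does, so varying those choices leaves every outcome unchanged.
Holding the reachable choices fixed and varying the unreachable one freely already gives 2 equivalent strategies.
No other strategy reproduces this row, so those 2 are the full class: fUcy, fUay.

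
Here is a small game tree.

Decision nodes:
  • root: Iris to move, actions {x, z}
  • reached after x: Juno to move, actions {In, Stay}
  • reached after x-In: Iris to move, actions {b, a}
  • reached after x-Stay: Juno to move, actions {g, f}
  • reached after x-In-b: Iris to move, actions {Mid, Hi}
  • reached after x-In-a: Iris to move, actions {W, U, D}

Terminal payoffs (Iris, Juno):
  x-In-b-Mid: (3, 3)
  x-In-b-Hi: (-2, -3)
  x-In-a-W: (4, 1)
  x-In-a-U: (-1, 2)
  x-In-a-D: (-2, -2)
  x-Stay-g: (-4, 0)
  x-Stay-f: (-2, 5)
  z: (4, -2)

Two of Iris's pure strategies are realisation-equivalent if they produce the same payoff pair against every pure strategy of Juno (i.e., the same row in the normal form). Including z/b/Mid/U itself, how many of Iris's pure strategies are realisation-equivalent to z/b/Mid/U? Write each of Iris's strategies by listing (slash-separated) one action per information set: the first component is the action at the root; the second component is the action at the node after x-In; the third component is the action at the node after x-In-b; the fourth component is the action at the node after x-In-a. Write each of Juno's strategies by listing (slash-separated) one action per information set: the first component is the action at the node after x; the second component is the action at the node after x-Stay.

Row for z/b/Mid/U (columns In/g, In/f, Stay/g, Stay/f): (4,-2) (4,-2) (4,-2) (4,-2).
Under z/b/Mid/U, Iris's choice at the node after x-In and at the node after x-In-b and at the node after x-In-a can never be reached regardless of what Juno does, so varying those choices leaves every outcome unchanged.
Holding the reachable choices fixed and varying the unreachable ones freely already gives 2 × 2 × 3 = 12 equivalent strategies.
No other strategy reproduces this row, so those 12 are the full class: z/b/Mid/W, z/b/Mid/U, z/b/Mid/D, z/b/Hi/W, z/b/Hi/U, z/b/Hi/D, z/a/Mid/W, z/a/Mid/U, z/a/Mid/D, z/a/Hi/W, z/a/Hi/U, z/a/Hi/D.

12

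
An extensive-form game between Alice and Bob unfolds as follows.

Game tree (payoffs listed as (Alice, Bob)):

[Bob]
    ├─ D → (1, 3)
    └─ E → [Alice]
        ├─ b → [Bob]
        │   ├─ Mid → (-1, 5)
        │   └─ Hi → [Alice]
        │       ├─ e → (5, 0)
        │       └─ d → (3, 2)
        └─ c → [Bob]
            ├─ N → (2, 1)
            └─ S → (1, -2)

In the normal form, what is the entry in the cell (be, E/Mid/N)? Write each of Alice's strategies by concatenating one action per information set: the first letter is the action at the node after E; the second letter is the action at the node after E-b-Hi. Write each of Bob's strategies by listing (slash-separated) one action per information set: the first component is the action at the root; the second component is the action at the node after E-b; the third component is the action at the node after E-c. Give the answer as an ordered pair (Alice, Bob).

Trace the play path from the root:
  Bob plays E
  Alice plays b at [E]
  Bob plays Mid at [E-b]
→ terminal payoff (-1, 5).
(Alice's choice at the node after E-b-Hi is never reached on this path, so it doesn't affect the outcome.)

(-1, 5)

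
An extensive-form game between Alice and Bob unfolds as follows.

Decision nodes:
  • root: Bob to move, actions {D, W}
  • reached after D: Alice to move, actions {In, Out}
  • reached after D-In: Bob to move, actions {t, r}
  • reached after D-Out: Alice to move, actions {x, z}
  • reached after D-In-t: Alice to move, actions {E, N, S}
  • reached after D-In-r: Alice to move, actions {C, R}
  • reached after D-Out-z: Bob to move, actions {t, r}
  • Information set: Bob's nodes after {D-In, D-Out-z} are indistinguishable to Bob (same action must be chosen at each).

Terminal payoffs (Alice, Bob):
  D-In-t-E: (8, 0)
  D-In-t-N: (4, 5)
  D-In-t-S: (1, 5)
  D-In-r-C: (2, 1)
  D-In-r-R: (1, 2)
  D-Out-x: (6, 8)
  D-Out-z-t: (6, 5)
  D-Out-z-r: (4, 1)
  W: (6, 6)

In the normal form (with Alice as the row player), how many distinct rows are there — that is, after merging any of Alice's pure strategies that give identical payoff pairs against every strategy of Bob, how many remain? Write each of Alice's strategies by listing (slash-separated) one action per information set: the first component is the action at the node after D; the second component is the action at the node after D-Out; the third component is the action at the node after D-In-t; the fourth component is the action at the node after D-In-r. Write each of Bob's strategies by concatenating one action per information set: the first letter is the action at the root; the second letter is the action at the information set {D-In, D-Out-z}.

Alice has 24 pure strategies: In/x/E/C, In/x/E/R, In/x/N/C, In/x/N/R, In/x/S/C, In/x/S/R, In/z/E/C, In/z/E/R, In/z/N/C, In/z/N/R, In/z/S/C, In/z/S/R, Out/x/E/C, Out/x/E/R, Out/x/N/C, Out/x/N/R, Out/x/S/C, Out/x/S/R, Out/z/E/C, Out/z/E/R, Out/z/N/C, Out/z/N/R, Out/z/S/C, Out/z/S/R. Columns: Dt, Dr, Wt, Wr.
{In/x/E/C, In/z/E/C} → row (8,0) (2,1) (6,6) (6,6)
{In/x/E/R, In/z/E/R} → row (8,0) (1,2) (6,6) (6,6)
{In/x/N/C, In/z/N/C} → row (4,5) (2,1) (6,6) (6,6)
{In/x/N/R, In/z/N/R} → row (4,5) (1,2) (6,6) (6,6)
{In/x/S/C, In/z/S/C} → row (1,5) (2,1) (6,6) (6,6)
{In/x/S/R, In/z/S/R} → row (1,5) (1,2) (6,6) (6,6)
{Out/x/E/C, Out/x/E/R, Out/x/N/C, Out/x/N/R, Out/x/S/C, Out/x/S/R} → row (6,8) (6,8) (6,6) (6,6)
{Out/z/E/C, Out/z/E/R, Out/z/N/C, Out/z/N/R, Out/z/S/C, Out/z/S/R} → row (6,5) (4,1) (6,6) (6,6)
That's 8 distinct rows out of 24 strategies.

8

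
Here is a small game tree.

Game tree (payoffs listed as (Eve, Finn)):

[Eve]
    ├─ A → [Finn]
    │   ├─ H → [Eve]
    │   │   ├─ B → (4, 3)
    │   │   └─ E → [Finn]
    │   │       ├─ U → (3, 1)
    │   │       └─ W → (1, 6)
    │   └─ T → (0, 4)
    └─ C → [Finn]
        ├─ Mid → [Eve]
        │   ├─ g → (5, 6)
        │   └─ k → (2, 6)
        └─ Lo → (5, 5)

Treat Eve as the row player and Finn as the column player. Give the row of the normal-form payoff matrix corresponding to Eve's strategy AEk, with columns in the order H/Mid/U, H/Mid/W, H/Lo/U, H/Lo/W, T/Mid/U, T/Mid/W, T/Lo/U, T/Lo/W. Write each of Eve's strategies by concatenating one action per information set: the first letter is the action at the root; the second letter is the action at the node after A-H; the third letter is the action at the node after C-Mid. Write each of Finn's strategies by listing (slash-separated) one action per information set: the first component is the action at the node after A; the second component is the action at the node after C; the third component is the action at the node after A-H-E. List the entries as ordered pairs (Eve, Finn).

vs H/Mid/U: Eve plays A → Finn plays H at [A] → Eve plays E at [A-H] → Finn plays U at [A-H-E] → (3, 1)
vs H/Mid/W: Eve plays A → Finn plays H at [A] → Eve plays E at [A-H] → Finn plays W at [A-H-E] → (1, 6)
vs H/Lo/U: Eve plays A → Finn plays H at [A] → Eve plays E at [A-H] → Finn plays U at [A-H-E] → (3, 1)
vs H/Lo/W: Eve plays A → Finn plays H at [A] → Eve plays E at [A-H] → Finn plays W at [A-H-E] → (1, 6)
vs T/Mid/U: Eve plays A → Finn plays T at [A] → (0, 4)
vs T/Mid/W: Eve plays A → Finn plays T at [A] → (0, 4)
vs T/Lo/U: Eve plays A → Finn plays T at [A] → (0, 4)
vs T/Lo/W: Eve plays A → Finn plays T at [A] → (0, 4)

(3,1) (1,6) (3,1) (1,6) (0,4) (0,4) (0,4) (0,4)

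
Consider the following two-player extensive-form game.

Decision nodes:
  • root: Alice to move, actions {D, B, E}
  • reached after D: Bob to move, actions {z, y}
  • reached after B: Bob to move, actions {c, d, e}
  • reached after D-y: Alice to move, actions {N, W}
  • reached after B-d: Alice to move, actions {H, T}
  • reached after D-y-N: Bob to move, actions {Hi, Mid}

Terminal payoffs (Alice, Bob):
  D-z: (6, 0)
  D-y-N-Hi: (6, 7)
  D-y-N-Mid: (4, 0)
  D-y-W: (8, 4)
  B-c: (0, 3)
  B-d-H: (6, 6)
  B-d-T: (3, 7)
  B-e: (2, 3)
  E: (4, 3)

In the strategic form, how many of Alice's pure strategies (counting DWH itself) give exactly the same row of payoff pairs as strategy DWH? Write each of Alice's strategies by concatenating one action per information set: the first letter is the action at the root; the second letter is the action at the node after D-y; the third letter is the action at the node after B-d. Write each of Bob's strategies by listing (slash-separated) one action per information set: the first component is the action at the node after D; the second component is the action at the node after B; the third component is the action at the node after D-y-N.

2

Row for DWH (columns z/c/Hi, z/c/Mid, z/d/Hi, z/d/Mid, z/e/Hi, z/e/Mid, y/c/Hi, y/c/Mid, y/d/Hi, y/d/Mid, y/e/Hi, y/e/Mid): (6,0) (6,0) (6,0) (6,0) (6,0) (6,0) (8,4) (8,4) (8,4) (8,4) (8,4) (8,4).
Under DWH, Alice's choice at the node after B-d can never be reached regardless of what Bob does, so varying those choices leaves every outcome unchanged.
Holding the reachable choices fixed and varying the unreachable one freely already gives 2 equivalent strategies.
No other strategy reproduces this row, so those 2 are the full class: DWH, DWT.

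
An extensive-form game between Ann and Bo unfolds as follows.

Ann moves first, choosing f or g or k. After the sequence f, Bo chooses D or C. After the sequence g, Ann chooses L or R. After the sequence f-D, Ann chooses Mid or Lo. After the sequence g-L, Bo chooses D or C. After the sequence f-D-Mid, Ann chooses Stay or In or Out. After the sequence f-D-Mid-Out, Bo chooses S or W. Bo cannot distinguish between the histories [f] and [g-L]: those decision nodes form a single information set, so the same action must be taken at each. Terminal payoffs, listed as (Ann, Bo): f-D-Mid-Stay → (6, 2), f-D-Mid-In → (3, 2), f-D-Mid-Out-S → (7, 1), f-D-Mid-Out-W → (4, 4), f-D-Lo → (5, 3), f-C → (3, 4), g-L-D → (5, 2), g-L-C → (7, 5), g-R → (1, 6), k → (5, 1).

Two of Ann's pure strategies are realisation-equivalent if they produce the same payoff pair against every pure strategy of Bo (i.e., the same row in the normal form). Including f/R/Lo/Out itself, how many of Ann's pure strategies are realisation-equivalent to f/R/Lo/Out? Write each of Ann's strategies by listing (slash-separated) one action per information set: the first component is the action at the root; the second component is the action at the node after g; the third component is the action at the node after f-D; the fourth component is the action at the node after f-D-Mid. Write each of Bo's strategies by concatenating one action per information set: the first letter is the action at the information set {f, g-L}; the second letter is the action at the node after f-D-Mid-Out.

6

Row for f/R/Lo/Out (columns DS, DW, CS, CW): (5,3) (5,3) (3,4) (3,4).
Under f/R/Lo/Out, Ann's choice at the node after g and at the node after f-D-Mid can never be reached regardless of what Bo does, so varying those choices leaves every outcome unchanged.
Holding the reachable choices fixed and varying the unreachable ones freely already gives 2 × 3 = 6 equivalent strategies.
No other strategy reproduces this row, so those 6 are the full class: f/L/Lo/Stay, f/L/Lo/In, f/L/Lo/Out, f/R/Lo/Stay, f/R/Lo/In, f/R/Lo/Out.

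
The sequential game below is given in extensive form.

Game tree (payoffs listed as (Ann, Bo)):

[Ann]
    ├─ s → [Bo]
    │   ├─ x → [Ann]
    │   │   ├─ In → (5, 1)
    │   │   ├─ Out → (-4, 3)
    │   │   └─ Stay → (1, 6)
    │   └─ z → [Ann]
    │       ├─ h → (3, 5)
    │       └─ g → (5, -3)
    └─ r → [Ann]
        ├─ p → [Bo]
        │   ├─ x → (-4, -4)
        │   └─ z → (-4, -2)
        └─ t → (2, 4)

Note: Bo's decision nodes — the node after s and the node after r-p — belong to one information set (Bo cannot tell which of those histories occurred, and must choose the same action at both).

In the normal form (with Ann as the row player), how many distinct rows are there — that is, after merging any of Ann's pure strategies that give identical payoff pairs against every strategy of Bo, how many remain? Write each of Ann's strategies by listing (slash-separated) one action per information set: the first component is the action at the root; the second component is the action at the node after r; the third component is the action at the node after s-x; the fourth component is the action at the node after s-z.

Ann has 24 pure strategies: s/p/In/h, s/p/In/g, s/p/Out/h, s/p/Out/g, s/p/Stay/h, s/p/Stay/g, s/t/In/h, s/t/In/g, s/t/Out/h, s/t/Out/g, s/t/Stay/h, s/t/Stay/g, r/p/In/h, r/p/In/g, r/p/Out/h, r/p/Out/g, r/p/Stay/h, r/p/Stay/g, r/t/In/h, r/t/In/g, r/t/Out/h, r/t/Out/g, r/t/Stay/h, r/t/Stay/g. Columns: x, z.
{s/p/In/h, s/t/In/h} → row (5,1) (3,5)
{s/p/In/g, s/t/In/g} → row (5,1) (5,-3)
{s/p/Out/h, s/t/Out/h} → row (-4,3) (3,5)
{s/p/Out/g, s/t/Out/g} → row (-4,3) (5,-3)
{s/p/Stay/h, s/t/Stay/h} → row (1,6) (3,5)
{s/p/Stay/g, s/t/Stay/g} → row (1,6) (5,-3)
{r/p/In/h, r/p/In/g, r/p/Out/h, r/p/Out/g, r/p/Stay/h, r/p/Stay/g} → row (-4,-4) (-4,-2)
{r/t/In/h, r/t/In/g, r/t/Out/h, r/t/Out/g, r/t/Stay/h, r/t/Stay/g} → row (2,4) (2,4)
That's 8 distinct rows out of 24 strategies.

8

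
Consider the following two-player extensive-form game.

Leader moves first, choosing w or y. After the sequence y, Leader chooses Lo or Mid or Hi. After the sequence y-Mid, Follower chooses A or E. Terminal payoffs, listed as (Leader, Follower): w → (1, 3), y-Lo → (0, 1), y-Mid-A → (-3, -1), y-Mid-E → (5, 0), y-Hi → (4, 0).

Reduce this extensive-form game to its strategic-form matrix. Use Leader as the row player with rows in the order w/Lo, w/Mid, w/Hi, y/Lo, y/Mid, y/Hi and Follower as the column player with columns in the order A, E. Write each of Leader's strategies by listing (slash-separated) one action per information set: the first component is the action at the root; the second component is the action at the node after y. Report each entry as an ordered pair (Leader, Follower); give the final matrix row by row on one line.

w/Lo: (1,3) (1,3) | w/Mid: (1,3) (1,3) | w/Hi: (1,3) (1,3) | y/Lo: (0,1) (0,1) | y/Mid: (-3,-1) (5,0) | y/Hi: (4,0) (4,0)

             A        E
 w/Lo    (1,3)    (1,3)
w/Mid    (1,3)    (1,3)
 w/Hi    (1,3)    (1,3)
 y/Lo    (0,1)    (0,1)
y/Mid  (-3,-1)    (5,0)
 y/Hi    (4,0)    (4,0)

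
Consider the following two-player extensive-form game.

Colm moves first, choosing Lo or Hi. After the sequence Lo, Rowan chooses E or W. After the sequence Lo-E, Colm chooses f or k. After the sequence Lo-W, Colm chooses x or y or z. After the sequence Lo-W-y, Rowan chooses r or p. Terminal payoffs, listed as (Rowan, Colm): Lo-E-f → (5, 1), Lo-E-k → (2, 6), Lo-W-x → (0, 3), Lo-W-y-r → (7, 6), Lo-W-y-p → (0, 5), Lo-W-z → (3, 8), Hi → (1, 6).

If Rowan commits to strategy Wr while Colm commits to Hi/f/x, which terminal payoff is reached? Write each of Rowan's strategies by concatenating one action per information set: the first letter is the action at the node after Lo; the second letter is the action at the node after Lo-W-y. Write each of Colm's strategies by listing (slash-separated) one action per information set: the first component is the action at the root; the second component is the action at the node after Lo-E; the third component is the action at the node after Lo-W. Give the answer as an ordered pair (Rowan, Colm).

Trace the play path from the root:
  Colm plays Hi
→ terminal payoff (1, 6).
(Rowan's choice at the node after Lo is never reached on this path, so it doesn't affect the outcome.)

(1, 6)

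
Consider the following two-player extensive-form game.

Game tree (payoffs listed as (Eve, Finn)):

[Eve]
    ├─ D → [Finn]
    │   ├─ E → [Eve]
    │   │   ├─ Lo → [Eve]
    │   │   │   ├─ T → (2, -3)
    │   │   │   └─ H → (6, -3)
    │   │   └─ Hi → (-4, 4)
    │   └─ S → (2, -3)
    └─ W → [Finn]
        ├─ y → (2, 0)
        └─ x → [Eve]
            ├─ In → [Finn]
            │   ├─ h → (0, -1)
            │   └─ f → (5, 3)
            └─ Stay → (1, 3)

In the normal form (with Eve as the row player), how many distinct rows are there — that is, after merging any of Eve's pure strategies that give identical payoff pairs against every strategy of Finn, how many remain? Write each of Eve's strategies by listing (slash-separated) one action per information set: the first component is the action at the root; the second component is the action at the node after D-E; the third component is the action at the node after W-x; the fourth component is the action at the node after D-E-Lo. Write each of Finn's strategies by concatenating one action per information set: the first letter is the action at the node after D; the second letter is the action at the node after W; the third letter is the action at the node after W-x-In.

Eve has 16 pure strategies: D/Lo/In/T, D/Lo/In/H, D/Lo/Stay/T, D/Lo/Stay/H, D/Hi/In/T, D/Hi/In/H, D/Hi/Stay/T, D/Hi/Stay/H, W/Lo/In/T, W/Lo/In/H, W/Lo/Stay/T, W/Lo/Stay/H, W/Hi/In/T, W/Hi/In/H, W/Hi/Stay/T, W/Hi/Stay/H. Columns: Eyh, Eyf, Exh, Exf, Syh, Syf, Sxh, Sxf.
{D/Lo/In/T, D/Lo/Stay/T} → row (2,-3) (2,-3) (2,-3) (2,-3) (2,-3) (2,-3) (2,-3) (2,-3)
{D/Lo/In/H, D/Lo/Stay/H} → row (6,-3) (6,-3) (6,-3) (6,-3) (2,-3) (2,-3) (2,-3) (2,-3)
{D/Hi/In/T, D/Hi/In/H, D/Hi/Stay/T, D/Hi/Stay/H} → row (-4,4) (-4,4) (-4,4) (-4,4) (2,-3) (2,-3) (2,-3) (2,-3)
{W/Lo/In/T, W/Lo/In/H, W/Hi/In/T, W/Hi/In/H} → row (2,0) (2,0) (0,-1) (5,3) (2,0) (2,0) (0,-1) (5,3)
{W/Lo/Stay/T, W/Lo/Stay/H, W/Hi/Stay/T, W/Hi/Stay/H} → row (2,0) (2,0) (1,3) (1,3) (2,0) (2,0) (1,3) (1,3)
That's 5 distinct rows out of 16 strategies.

5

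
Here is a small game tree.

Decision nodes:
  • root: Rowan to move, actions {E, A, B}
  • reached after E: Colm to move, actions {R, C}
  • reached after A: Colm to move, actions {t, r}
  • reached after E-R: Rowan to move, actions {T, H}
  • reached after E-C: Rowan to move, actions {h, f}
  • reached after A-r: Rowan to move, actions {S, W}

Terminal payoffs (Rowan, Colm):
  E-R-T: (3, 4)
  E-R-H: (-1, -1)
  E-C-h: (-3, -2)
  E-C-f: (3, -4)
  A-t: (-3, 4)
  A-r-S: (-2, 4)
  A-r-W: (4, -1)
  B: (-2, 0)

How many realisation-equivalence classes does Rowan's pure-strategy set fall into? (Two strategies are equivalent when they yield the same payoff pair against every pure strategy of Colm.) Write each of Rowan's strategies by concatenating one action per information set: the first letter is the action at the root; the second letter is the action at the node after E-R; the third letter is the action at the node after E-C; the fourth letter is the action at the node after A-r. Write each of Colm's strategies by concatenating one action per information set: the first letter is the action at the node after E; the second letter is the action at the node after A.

7

Rowan has 24 pure strategies: EThS, EThW, ETfS, ETfW, EHhS, EHhW, EHfS, EHfW, AThS, AThW, ATfS, ATfW, AHhS, AHhW, AHfS, AHfW, BThS, BThW, BTfS, BTfW, BHhS, BHhW, BHfS, BHfW. Columns: Rt, Rr, Ct, Cr.
{EThS, EThW} → row (3,4) (3,4) (-3,-2) (-3,-2)
{ETfS, ETfW} → row (3,4) (3,4) (3,-4) (3,-4)
{EHhS, EHhW} → row (-1,-1) (-1,-1) (-3,-2) (-3,-2)
{EHfS, EHfW} → row (-1,-1) (-1,-1) (3,-4) (3,-4)
{AThS, ATfS, AHhS, AHfS} → row (-3,4) (-2,4) (-3,4) (-2,4)
{AThW, ATfW, AHhW, AHfW} → row (-3,4) (4,-1) (-3,4) (4,-1)
{BThS, BThW, BTfS, BTfW, BHhS, BHhW, BHfS, BHfW} → row (-2,0) (-2,0) (-2,0) (-2,0)
That's 7 distinct rows out of 24 strategies.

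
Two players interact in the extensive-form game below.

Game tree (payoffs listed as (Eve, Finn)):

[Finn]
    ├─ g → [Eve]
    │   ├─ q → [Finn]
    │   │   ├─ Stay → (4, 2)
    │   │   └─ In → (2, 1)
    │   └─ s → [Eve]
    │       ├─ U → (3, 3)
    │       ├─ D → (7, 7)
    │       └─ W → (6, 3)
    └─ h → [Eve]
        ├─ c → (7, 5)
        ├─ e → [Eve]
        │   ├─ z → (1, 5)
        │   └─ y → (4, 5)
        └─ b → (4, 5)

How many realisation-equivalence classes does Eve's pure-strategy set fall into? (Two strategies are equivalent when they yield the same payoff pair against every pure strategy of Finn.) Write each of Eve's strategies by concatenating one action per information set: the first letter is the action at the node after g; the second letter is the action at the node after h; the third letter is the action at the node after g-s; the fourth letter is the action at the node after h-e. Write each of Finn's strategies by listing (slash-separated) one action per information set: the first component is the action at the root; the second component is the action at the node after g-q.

12

Eve has 36 pure strategies: qcUz, qcUy, qcDz, qcDy, qcWz, qcWy, qeUz, qeUy, qeDz, qeDy, qeWz, qeWy, qbUz, qbUy, qbDz, qbDy, qbWz, qbWy, scUz, scUy, scDz, scDy, scWz, scWy, seUz, seUy, seDz, seDy, seWz, seWy, sbUz, sbUy, sbDz, sbDy, sbWz, sbWy. Columns: g/Stay, g/In, h/Stay, h/In.
{qcUz, qcUy, qcDz, qcDy, qcWz, qcWy} → row (4,2) (2,1) (7,5) (7,5)
{qeUz, qeDz, qeWz} → row (4,2) (2,1) (1,5) (1,5)
{qeUy, qeDy, qeWy, qbUz, qbUy, qbDz, qbDy, qbWz, qbWy} → row (4,2) (2,1) (4,5) (4,5)
{scUz, scUy} → row (3,3) (3,3) (7,5) (7,5)
{scDz, scDy} → row (7,7) (7,7) (7,5) (7,5)
{scWz, scWy} → row (6,3) (6,3) (7,5) (7,5)
{seUz} → row (3,3) (3,3) (1,5) (1,5)
{seUy, sbUz, sbUy} → row (3,3) (3,3) (4,5) (4,5)
{seDz} → row (7,7) (7,7) (1,5) (1,5)
{seDy, sbDz, sbDy} → row (7,7) (7,7) (4,5) (4,5)
{seWz} → row (6,3) (6,3) (1,5) (1,5)
{seWy, sbWz, sbWy} → row (6,3) (6,3) (4,5) (4,5)
That's 12 distinct rows out of 36 strategies.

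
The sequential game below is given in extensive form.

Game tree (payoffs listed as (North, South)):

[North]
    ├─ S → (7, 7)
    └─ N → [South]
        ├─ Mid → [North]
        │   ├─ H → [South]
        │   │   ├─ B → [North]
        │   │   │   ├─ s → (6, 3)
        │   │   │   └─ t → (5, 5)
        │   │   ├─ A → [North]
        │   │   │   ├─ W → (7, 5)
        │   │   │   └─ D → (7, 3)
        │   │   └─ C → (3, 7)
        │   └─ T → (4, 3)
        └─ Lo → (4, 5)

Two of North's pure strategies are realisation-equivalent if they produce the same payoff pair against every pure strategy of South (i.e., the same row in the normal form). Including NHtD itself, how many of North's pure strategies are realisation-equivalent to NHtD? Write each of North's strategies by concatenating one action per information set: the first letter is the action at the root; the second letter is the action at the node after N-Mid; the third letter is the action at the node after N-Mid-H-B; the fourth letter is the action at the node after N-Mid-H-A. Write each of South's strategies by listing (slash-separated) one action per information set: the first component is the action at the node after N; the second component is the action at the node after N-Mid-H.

Row for NHtD (columns Mid/B, Mid/A, Mid/C, Lo/B, Lo/A, Lo/C): (5,5) (7,3) (3,7) (4,5) (4,5) (4,5).
Every one of North's information sets is on the play path for some reply by South when North follows NHtD.
Changing the action at any of them therefore changes at least one column, so only NHtD itself gives this row.

1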